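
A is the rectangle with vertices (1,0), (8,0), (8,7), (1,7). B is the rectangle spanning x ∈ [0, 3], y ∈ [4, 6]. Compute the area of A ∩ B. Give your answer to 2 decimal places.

|A∩B|: x∈[1,3], y∈[4,6] → 2·2 = 4.

4.00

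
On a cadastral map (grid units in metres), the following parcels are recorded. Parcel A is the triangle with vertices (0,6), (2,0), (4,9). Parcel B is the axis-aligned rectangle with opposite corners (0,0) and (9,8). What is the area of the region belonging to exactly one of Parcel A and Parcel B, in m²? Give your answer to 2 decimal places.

|Parcel A| = 15, |Parcel B| = 72, |Parcel A∩Parcel B| = 14.4444.
|Parcel A △ Parcel B| = |Parcel A| + |Parcel B| − 2·|Parcel A∩Parcel B| = 15 + 72 − 28.8889 = 58.11.

58.11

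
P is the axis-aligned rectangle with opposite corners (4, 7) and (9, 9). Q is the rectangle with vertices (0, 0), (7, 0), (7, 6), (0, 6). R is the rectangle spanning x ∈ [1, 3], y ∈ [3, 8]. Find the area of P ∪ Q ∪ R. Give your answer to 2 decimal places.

By inclusion–exclusion:
Individual areas: |P| = 10, |Q| = 42, |R| = 10.
|P∩Q| = 0 (no overlap).
|P∩R| = 0 (no overlap).
|Q∩R|: x∈[1,3], y∈[3,6] → 2·3 = 6.
|P∩Q∩R| = 0.
|P ∪ Q ∪ R| = 62 − 6 + 0 = 56.00.

56.00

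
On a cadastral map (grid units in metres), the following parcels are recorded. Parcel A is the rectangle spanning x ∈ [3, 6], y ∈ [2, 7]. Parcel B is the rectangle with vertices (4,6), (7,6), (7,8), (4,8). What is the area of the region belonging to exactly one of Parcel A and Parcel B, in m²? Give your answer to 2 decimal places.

|Parcel A∩Parcel B|: x∈[4,6], y∈[6,7] → 2·1 = 2.
|Parcel A △ Parcel B| = |Parcel A| + |Parcel B| − 2·|Parcel A∩Parcel B| = 15 + 6 − 4 = 17.00.

17.00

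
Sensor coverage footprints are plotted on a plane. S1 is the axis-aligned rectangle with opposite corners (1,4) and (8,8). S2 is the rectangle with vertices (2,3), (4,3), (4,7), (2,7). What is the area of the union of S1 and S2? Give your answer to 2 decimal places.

30.00

By inclusion–exclusion:
Individual areas: |S1| = 28, |S2| = 8.
|S1∩S2|: x∈[2,4], y∈[4,7] → 2·3 = 6.
|S1 ∪ S2| = 36 − 6 = 30.00.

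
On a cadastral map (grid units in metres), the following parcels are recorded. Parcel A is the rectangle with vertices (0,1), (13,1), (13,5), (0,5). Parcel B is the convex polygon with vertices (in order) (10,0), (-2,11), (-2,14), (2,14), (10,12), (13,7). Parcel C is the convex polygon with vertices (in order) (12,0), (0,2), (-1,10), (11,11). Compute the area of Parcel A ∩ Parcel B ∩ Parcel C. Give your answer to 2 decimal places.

The intersection is the polygon with vertices (10.429,1), (8.909,1), (4.545,5), (11.546,5), (11.65,3.85).
By the shoelace formula its area is 17.89.

17.89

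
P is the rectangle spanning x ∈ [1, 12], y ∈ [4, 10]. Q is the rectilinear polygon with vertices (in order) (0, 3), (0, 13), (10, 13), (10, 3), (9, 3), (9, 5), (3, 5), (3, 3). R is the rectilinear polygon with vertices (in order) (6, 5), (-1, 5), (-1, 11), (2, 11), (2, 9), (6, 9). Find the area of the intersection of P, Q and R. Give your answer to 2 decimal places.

The intersection is the polygon with vertices (1,10), (2,10), (2,9), (6,9), (6,5), (3,5), (1,5).
By the shoelace formula its area is 21.00.

21.00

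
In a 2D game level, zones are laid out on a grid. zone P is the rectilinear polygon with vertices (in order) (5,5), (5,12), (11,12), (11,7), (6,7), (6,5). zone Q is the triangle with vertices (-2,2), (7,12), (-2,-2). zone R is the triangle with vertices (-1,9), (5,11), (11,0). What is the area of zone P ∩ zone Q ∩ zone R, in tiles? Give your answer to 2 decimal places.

0.40

The intersection is the polygon with vertices (5.415,10.239), (5.623,9.858), (5,8.889), (5,9.778).
By the shoelace formula its area is 0.40.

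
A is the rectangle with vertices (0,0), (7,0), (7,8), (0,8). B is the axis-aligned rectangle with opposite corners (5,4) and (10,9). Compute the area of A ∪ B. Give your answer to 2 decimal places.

73.00

By inclusion–exclusion:
Individual areas: |A| = 56, |B| = 25.
|A∩B|: x∈[5,7], y∈[4,8] → 2·4 = 8.
|A ∪ B| = 81 − 8 = 73.00.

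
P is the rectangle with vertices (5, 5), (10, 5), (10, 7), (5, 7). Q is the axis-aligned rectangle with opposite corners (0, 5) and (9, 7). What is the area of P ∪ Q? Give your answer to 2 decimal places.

By inclusion–exclusion:
Individual areas: |P| = 10, |Q| = 18.
|P∩Q|: x∈[5,9], y∈[5,7] → 4·2 = 8.
|P ∪ Q| = 28 − 8 = 20.00.

20.00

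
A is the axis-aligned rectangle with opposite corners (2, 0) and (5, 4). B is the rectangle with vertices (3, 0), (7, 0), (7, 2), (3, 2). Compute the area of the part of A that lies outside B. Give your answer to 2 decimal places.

|A∩B|: x∈[3,5], y∈[0,2] → 2·2 = 4.
|A| = 12.
|A ∖ B| = |A| − |A∩B| = 12 − 4 = 8.00.

8.00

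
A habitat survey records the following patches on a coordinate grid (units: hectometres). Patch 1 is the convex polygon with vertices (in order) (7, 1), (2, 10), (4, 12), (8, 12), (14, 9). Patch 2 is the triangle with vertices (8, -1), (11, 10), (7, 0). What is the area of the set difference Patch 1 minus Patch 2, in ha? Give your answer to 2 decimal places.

67.16

|Patch 1| = 70.5, |Patch 1∩Patch 2| = 3.3401.
|Patch 1 ∖ Patch 2| = |Patch 1| − |Patch 1∩Patch 2| = 70.5 − 3.3401 = 67.16.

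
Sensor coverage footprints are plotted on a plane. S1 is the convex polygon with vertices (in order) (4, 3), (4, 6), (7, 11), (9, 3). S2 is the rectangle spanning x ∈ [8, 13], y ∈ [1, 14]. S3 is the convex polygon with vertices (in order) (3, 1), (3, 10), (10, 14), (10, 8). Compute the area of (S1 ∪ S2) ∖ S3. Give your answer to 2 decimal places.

56.64

|S1 ∪ S2| = 87.5.
|(S1 ∪ S2) ∩ S3| = 30.8571.
|(S1 ∪ S2) ∖ S3| = 87.5 − 30.8571 = 56.64.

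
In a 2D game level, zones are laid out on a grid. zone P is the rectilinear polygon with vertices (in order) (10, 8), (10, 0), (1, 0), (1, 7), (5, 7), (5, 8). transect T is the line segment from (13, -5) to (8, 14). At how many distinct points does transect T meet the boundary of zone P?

2

The segment meets the boundary at (9.579,8), (10,6.4).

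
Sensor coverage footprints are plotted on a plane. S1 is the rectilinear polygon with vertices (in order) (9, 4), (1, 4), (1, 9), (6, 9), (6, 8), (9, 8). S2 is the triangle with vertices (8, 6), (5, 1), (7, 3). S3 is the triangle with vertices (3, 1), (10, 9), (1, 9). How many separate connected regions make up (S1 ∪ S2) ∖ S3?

(S1 ∪ S2) ∖ S3 splits into 2 disjoint pieces (area 7.9756, area 3.125).

2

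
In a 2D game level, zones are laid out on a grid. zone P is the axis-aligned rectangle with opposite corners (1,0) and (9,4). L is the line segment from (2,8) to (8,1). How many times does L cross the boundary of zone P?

The segment meets the boundary at (5.429,4).

1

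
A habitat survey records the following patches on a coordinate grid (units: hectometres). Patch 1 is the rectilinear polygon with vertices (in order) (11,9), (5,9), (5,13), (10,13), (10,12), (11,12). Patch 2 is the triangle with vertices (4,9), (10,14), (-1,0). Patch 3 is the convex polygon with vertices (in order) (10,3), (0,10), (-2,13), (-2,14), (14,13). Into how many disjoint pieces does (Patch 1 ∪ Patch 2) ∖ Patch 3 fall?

2

(Patch 1 ∪ Patch 2) ∖ Patch 3 splits into 2 disjoint pieces (area 6.1202, area 0.1033).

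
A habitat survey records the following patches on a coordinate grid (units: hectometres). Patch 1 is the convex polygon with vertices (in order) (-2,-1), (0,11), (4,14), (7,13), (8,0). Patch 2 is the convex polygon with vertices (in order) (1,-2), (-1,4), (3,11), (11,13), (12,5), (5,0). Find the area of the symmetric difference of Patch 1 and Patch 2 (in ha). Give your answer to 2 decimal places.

73.44

|Patch 1| = 112, |Patch 2| = 119.5, |Patch 1∩Patch 2| = 79.0303.
|Patch 1 △ Patch 2| = |Patch 1| + |Patch 2| − 2·|Patch 1∩Patch 2| = 112 + 119.5 − 158.0606 = 73.44.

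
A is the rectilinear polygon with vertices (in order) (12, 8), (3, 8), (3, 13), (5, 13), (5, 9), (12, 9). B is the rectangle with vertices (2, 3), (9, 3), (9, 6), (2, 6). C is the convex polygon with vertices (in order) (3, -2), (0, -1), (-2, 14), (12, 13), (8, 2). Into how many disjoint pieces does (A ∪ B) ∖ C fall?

2

(A ∪ B) ∖ C splits into 2 disjoint pieces (area 1.6364, area 0.5568).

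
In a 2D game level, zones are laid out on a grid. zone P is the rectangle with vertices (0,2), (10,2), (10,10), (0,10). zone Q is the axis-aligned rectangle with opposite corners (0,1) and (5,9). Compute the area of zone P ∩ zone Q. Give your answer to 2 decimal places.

|zone P∩zone Q|: x∈[0,5], y∈[2,9] → 5·7 = 35.

35.00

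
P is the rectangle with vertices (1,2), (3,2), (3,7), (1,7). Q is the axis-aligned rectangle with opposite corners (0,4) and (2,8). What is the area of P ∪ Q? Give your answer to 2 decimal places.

By inclusion–exclusion:
Individual areas: |P| = 10, |Q| = 8.
|P∩Q|: x∈[1,2], y∈[4,7] → 1·3 = 3.
|P ∪ Q| = 18 − 3 = 15.00.

15.00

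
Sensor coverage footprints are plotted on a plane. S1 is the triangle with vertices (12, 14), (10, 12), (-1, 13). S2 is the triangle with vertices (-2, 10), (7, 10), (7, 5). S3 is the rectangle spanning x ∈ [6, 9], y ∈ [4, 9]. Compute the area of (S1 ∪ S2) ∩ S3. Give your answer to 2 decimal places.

The region (S1 ∪ S2) ∩ S3 is the polygon with vertices (7,5), (6,5.556), (6,9), (7,9).
By the shoelace formula its area is 3.72.

3.72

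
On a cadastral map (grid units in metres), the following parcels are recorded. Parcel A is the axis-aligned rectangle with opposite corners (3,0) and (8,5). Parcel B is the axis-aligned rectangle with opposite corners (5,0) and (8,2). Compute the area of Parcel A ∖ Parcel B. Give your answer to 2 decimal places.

19.00

|Parcel A∩Parcel B|: x∈[5,8], y∈[0,2] → 3·2 = 6.
|Parcel A| = 25.
|Parcel A ∖ Parcel B| = |Parcel A| − |Parcel A∩Parcel B| = 25 − 6 = 19.00.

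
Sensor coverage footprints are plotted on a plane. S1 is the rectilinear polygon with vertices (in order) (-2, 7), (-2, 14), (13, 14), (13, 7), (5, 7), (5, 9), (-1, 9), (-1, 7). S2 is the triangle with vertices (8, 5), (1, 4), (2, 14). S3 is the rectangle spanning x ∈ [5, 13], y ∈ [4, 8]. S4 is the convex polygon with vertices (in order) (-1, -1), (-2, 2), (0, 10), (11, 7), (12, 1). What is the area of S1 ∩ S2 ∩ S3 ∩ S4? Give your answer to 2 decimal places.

The intersection is the polygon with vertices (6,8), (6.667,7), (5,7), (5,8).
By the shoelace formula its area is 1.33.

1.33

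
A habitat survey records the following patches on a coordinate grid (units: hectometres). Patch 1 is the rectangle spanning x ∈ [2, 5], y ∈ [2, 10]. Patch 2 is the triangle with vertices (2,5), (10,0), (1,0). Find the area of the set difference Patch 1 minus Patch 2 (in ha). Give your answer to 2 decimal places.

|Patch 1| = 24, |Patch 1∩Patch 2| = 6.1875.
|Patch 1 ∖ Patch 2| = |Patch 1| − |Patch 1∩Patch 2| = 24 − 6.1875 = 17.81.

17.81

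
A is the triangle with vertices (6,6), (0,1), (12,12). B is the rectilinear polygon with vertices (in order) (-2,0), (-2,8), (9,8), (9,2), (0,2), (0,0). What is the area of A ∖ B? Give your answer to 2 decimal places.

0.78

|A| = 3, |A∩B| = 2.2182.
|A ∖ B| = |A| − |A∩B| = 3 − 2.2182 = 0.78.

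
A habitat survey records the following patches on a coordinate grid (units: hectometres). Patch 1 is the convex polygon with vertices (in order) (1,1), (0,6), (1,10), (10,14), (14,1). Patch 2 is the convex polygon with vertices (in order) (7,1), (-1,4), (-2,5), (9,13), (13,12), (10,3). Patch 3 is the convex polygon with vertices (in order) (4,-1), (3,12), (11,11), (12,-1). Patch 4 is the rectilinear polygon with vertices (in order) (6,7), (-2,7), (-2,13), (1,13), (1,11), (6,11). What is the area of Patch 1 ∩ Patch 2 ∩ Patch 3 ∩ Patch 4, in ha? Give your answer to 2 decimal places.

The intersection is the polygon with vertices (3.245,8.815), (6,10.818), (6,7), (3.385,7).
By the shoelace formula its area is 7.63.

7.63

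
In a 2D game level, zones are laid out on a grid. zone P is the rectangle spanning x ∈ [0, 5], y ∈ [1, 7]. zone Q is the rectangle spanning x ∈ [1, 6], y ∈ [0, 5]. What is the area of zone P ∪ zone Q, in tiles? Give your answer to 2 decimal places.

By inclusion–exclusion:
Individual areas: |zone P| = 30, |zone Q| = 25.
|zone P∩zone Q|: x∈[1,5], y∈[1,5] → 4·4 = 16.
|zone P ∪ zone Q| = 55 − 16 = 39.00.

39.00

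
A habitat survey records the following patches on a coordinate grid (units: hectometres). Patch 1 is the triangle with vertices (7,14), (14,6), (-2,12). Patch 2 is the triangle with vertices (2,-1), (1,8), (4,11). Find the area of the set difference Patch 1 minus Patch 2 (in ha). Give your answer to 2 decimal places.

|Patch 1| = 43, |Patch 1∩Patch 2| = 0.4456.
|Patch 1 ∖ Patch 2| = |Patch 1| − |Patch 1∩Patch 2| = 43 − 0.4456 = 42.55.

42.55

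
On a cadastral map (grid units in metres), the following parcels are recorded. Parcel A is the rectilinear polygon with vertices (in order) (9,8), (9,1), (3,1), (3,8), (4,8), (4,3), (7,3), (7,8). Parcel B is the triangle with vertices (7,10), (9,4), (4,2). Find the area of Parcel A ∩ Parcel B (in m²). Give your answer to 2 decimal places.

7.20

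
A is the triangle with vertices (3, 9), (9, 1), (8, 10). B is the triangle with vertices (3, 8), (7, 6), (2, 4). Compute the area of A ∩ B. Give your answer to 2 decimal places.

1.70

The intersection is the polygon with vertices (4.2,7.4), (7,6), (5.654,5.462).
By the shoelace formula its area is 1.70.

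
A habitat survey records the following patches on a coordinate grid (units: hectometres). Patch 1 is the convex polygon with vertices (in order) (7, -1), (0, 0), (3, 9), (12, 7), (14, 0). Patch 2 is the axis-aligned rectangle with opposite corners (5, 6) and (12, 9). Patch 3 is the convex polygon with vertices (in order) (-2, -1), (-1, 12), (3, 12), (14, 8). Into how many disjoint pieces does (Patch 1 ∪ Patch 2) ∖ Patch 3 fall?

(Patch 1 ∪ Patch 2) ∖ Patch 3 splits into 2 disjoint pieces (area 55.9949, area 0.1023).

2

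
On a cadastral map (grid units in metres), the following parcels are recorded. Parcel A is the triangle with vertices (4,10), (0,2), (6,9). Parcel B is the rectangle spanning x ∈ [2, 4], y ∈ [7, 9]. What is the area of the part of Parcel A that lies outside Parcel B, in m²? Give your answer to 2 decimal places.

8.00

|Parcel A| = 10, |Parcel A∩Parcel B| = 2.
|Parcel A ∖ Parcel B| = |Parcel A| − |Parcel A∩Parcel B| = 10 − 2 = 8.00.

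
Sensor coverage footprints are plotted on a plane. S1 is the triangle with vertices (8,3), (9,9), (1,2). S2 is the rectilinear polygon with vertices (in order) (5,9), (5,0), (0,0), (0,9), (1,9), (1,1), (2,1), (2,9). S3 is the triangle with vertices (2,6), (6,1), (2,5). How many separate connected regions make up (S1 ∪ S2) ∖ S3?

(S1 ∪ S2) ∖ S3 splits into 2 disjoint pieces (area 29.2679, area 20.8661).

2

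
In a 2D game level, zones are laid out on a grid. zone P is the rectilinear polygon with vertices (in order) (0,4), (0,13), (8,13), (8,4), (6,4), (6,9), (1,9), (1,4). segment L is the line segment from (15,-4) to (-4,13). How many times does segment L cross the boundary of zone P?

4

The segment meets the boundary at (0,9.421), (1,8.526), (6,4.053), (6.059,4).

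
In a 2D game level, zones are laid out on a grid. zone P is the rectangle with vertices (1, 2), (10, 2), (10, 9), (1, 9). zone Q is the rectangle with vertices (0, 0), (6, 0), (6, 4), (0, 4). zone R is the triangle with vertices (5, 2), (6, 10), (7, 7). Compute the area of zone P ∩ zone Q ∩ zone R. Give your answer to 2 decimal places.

The intersection is the polygon with vertices (5.8,4), (5,2), (5.25,4).
By the shoelace formula its area is 0.55.

0.55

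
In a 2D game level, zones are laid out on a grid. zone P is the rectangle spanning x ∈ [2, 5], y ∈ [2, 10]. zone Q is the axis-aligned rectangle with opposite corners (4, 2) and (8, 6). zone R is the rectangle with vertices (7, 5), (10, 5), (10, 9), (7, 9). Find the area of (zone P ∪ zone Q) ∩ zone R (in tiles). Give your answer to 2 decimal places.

1.00

The region (zone P ∪ zone Q) ∩ zone R is the polygon with vertices (8,6), (8,5), (7,5), (7,6).
By the shoelace formula its area is 1.00.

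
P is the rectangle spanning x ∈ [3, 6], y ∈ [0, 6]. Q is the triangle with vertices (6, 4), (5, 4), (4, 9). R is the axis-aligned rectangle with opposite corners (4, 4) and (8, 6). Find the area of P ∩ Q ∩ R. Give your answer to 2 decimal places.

The intersection is the polygon with vertices (6,4), (5,4), (4.6,6), (5.2,6).
By the shoelace formula its area is 1.60.

1.60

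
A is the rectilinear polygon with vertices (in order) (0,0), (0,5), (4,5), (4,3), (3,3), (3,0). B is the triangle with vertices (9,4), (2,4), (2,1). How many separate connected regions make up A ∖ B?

1

A ∖ B is a single connected region.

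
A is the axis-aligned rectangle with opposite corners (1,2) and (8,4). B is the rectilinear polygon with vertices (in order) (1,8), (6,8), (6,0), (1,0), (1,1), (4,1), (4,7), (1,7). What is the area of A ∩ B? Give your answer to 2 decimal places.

The intersection is the polygon with vertices (6,4), (6,2), (4,2), (4,4).
By the shoelace formula its area is 4.00.

4.00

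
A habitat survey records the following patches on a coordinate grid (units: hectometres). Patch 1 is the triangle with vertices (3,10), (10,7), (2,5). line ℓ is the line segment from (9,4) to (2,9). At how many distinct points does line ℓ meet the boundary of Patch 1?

2

The segment meets the boundary at (6.148,6.037), (2.7,8.5).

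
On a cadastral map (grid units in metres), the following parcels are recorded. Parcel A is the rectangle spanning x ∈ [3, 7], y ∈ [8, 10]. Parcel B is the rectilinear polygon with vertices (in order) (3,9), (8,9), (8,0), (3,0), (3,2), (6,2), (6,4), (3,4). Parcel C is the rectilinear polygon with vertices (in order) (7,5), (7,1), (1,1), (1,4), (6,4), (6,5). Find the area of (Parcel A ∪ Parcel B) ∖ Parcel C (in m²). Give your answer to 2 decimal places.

|Parcel A ∪ Parcel B| = 43.
|(Parcel A ∪ Parcel B) ∩ Parcel C| = 7.
|(Parcel A ∪ Parcel B) ∖ Parcel C| = 43 − 7 = 36.00.

36.00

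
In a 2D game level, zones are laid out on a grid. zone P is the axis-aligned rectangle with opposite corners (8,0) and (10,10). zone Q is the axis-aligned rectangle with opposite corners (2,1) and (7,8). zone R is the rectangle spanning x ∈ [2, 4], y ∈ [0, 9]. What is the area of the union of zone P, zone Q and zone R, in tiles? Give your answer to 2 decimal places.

59.00

By inclusion–exclusion:
Individual areas: |zone P| = 20, |zone Q| = 35, |zone R| = 18.
|zone P∩zone Q| = 0 (no overlap).
|zone P∩zone R| = 0 (no overlap).
|zone Q∩zone R|: x∈[2,4], y∈[1,8] → 2·7 = 14.
|zone P∩zone Q∩zone R| = 0.
|zone P ∪ zone Q ∪ zone R| = 73 − 14 + 0 = 59.00.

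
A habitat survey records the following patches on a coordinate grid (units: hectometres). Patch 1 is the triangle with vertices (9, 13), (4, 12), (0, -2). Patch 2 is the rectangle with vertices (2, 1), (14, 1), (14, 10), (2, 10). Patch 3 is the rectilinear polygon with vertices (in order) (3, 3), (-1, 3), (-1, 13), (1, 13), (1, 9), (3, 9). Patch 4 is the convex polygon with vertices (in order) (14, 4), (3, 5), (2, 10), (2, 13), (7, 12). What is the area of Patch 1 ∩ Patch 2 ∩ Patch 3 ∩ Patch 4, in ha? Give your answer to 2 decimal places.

0.72

The intersection is the polygon with vertices (3,8.5), (3,5), (2.588,7.059).
By the shoelace formula its area is 0.72.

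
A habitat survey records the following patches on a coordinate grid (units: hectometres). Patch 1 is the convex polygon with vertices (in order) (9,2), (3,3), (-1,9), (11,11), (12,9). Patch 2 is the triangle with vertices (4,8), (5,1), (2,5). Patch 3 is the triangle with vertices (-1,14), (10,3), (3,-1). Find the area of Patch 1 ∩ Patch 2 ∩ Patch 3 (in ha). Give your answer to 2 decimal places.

The intersection is the polygon with vertices (2,5), (4,8), (4.756,2.707), (3.571,2.905).
By the shoelace formula its area is 7.51.

7.51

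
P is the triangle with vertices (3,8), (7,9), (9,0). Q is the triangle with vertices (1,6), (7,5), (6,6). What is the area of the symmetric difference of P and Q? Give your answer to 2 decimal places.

18.83

|P| = 19, |Q| = 2.5, |P∩Q| = 1.3333.
|P △ Q| = |P| + |Q| − 2·|P∩Q| = 19 + 2.5 − 2.6667 = 18.83.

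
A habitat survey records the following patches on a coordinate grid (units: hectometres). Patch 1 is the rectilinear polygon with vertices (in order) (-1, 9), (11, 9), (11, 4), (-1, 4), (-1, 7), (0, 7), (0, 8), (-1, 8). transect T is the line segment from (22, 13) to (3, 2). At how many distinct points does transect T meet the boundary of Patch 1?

The segment meets the boundary at (6.455,4), (11,6.632).

2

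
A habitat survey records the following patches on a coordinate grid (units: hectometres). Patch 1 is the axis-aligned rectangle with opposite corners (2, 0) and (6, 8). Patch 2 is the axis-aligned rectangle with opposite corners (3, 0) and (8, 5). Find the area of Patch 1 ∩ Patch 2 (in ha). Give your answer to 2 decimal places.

|Patch 1∩Patch 2|: x∈[3,6], y∈[0,5] → 3·5 = 15.

15.00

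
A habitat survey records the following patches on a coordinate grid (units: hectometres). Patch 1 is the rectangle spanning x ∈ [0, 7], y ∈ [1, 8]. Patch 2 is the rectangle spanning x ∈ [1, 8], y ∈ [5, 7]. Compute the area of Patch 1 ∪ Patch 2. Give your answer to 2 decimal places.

51.00

By inclusion–exclusion:
Individual areas: |Patch 1| = 49, |Patch 2| = 14.
|Patch 1∩Patch 2|: x∈[1,7], y∈[5,7] → 6·2 = 12.
|Patch 1 ∪ Patch 2| = 63 − 12 = 51.00.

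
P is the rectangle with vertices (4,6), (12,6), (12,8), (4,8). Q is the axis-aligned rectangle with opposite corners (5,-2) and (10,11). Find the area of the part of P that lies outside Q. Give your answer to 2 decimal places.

6.00

|P∩Q|: x∈[5,10], y∈[6,8] → 5·2 = 10.
|P| = 16.
|P ∖ Q| = |P| − |P∩Q| = 16 − 10 = 6.00.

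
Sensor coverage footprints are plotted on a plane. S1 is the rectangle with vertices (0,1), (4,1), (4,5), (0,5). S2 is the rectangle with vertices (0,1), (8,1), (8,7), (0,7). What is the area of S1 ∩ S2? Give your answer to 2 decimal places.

16.00

|S1∩S2|: x∈[0,4], y∈[1,5] → 4·4 = 16.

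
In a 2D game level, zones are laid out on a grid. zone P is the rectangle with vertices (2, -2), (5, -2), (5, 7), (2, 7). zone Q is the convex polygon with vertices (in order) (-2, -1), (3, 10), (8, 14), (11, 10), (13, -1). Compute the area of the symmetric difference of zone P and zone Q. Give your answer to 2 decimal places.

|zone P| = 27, |zone Q| = 142.5, |zone P∩zone Q| = 24.
|zone P △ zone Q| = |zone P| + |zone Q| − 2·|zone P∩zone Q| = 27 + 142.5 − 48 = 121.50.

121.50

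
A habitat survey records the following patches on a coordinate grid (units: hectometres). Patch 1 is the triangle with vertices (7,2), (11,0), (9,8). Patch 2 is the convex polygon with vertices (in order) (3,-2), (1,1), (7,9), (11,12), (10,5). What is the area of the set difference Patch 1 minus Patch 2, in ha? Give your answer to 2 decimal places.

8.40

|Patch 1| = 14, |Patch 1∩Patch 2| = 5.6.
|Patch 1 ∖ Patch 2| = |Patch 1| − |Patch 1∩Patch 2| = 14 − 5.6 = 8.40.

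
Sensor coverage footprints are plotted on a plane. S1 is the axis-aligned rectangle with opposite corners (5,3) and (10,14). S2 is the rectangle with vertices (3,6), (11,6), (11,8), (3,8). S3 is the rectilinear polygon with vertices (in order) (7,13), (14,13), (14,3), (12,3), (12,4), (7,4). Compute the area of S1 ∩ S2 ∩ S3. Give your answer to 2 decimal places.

The intersection is the polygon with vertices (7,6), (7,8), (10,8), (10,6).
By the shoelace formula its area is 6.00.

6.00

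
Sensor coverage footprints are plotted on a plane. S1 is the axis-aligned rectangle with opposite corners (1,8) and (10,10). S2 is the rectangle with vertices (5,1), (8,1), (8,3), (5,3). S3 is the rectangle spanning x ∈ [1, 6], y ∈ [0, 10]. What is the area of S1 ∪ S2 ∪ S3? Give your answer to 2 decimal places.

62.00

By inclusion–exclusion:
Individual areas: |S1| = 18, |S2| = 6, |S3| = 50.
|S1∩S2| = 0 (no overlap).
|S1∩S3|: x∈[1,6], y∈[8,10] → 5·2 = 10.
|S2∩S3|: x∈[5,6], y∈[1,3] → 1·2 = 2.
|S1∩S2∩S3| = 0.
|S1 ∪ S2 ∪ S3| = 74 − 12 + 0 = 62.00.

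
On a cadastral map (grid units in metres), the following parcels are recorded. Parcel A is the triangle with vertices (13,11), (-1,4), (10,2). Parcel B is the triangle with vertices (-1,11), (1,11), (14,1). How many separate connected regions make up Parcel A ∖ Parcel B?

2

Parcel A ∖ Parcel B splits into 2 disjoint pieces (area 22.2635, area 27.0455).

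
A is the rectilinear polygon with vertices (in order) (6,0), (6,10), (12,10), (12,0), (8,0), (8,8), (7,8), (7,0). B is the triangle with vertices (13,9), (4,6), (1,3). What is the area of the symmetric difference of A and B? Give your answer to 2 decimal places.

54.83

|A| = 52, |B| = 9, |A∩B| = 3.0833.
|A △ B| = |A| + |B| − 2·|A∩B| = 52 + 9 − 6.1667 = 54.83.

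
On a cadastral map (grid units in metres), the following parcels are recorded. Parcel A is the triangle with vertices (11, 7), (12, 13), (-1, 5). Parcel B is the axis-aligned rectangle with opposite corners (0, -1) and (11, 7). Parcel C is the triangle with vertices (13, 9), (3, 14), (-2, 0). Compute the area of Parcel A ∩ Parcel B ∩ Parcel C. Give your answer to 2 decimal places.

The intersection is the polygon with vertices (9.667,7), (9.154,6.692), (0,5.167), (0,5.6), (0.007,5.62), (2.25,7).
By the shoelace formula its area is 8.32.

8.32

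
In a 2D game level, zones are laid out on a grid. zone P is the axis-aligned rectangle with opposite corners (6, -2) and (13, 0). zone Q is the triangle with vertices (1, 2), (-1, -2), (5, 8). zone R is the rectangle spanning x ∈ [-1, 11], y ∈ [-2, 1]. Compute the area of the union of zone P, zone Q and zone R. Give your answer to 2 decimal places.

41.55

By inclusion–exclusion:
Individual areas: |zone P| = 14, |zone Q| = 2, |zone R| = 36.
|zone P∩zone Q| = 0.
|zone P∩zone R|: x∈[6,11], y∈[-2,0] → 5·2 = 10.
|zone Q∩zone R| = 0.45.
|zone P∩zone Q∩zone R| = 0.
|zone P ∪ zone Q ∪ zone R| = 52 − 10.45 + 0 = 41.55.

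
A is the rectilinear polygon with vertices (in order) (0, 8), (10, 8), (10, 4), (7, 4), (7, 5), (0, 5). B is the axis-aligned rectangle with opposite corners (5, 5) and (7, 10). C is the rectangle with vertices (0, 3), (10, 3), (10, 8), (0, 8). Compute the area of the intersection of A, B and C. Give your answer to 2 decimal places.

The intersection is the polygon with vertices (7,5), (5,5), (5,8), (7,8).
By the shoelace formula its area is 6.00.

6.00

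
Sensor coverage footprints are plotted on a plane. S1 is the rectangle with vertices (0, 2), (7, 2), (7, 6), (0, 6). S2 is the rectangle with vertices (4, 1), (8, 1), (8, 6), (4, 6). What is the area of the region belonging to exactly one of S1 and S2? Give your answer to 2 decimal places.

|S1∩S2|: x∈[4,7], y∈[2,6] → 3·4 = 12.
|S1 △ S2| = |S1| + |S2| − 2·|S1∩S2| = 28 + 20 − 24 = 24.00.

24.00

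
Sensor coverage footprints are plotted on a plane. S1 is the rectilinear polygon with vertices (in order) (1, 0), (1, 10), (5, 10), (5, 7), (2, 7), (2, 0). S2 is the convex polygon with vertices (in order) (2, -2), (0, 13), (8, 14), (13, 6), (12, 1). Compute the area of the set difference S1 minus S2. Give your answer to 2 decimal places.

|S1| = 19, |S1∩S2| = 16.9833.
|S1 ∖ S2| = |S1| − |S1∩S2| = 19 − 16.9833 = 2.02.

2.02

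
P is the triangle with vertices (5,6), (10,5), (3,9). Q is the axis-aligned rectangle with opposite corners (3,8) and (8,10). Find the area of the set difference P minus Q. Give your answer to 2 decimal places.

|P| = 6.5, |P∩Q| = 0.5417.
|P ∖ Q| = |P| − |P∩Q| = 6.5 − 0.5417 = 5.96.

5.96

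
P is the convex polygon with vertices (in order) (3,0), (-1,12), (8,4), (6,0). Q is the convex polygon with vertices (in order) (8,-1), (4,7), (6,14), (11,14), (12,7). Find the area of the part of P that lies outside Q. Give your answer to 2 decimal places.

|P| = 44, |P∩Q| = 7.9509.
|P ∖ Q| = |P| − |P∩Q| = 44 − 7.9509 = 36.05.

36.05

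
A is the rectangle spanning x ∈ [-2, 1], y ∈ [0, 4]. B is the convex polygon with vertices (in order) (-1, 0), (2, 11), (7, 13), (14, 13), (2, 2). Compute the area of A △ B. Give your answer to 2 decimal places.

|A| = 12, |B| = 74.5, |A∩B| = 4.4848.
|A △ B| = |A| + |B| − 2·|A∩B| = 12 + 74.5 − 8.9697 = 77.53.

77.53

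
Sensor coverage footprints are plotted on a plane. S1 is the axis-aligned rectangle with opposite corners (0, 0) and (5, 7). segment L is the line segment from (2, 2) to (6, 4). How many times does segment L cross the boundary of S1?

1

The segment meets the boundary at (5,3.5).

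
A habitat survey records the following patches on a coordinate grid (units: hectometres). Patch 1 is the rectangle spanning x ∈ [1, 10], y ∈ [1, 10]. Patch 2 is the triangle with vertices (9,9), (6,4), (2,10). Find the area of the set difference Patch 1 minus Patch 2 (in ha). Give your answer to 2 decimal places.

62.00

|Patch 1| = 81, |Patch 1∩Patch 2| = 19.
|Patch 1 ∖ Patch 2| = |Patch 1| − |Patch 1∩Patch 2| = 81 − 19 = 62.00.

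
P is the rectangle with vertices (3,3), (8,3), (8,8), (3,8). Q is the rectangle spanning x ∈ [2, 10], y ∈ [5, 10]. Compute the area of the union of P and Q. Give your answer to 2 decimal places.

By inclusion–exclusion:
Individual areas: |P| = 25, |Q| = 40.
|P∩Q|: x∈[3,8], y∈[5,8] → 5·3 = 15.
|P ∪ Q| = 65 − 15 = 50.00.

50.00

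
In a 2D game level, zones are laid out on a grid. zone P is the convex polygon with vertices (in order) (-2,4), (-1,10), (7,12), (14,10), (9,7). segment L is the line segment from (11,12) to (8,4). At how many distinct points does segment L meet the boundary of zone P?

2

The segment meets the boundary at (9.161,7.097), (10.613,10.968).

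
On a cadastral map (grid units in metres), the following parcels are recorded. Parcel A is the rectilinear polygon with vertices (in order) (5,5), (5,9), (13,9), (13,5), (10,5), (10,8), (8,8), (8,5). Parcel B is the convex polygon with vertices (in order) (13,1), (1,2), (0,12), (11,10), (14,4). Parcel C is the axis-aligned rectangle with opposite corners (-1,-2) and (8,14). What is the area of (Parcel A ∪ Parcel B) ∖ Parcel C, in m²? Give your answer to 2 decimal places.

|Parcel A ∪ Parcel B| = 116.75.
|(Parcel A ∪ Parcel B) ∩ Parcel C| = 71.2235.
|(Parcel A ∪ Parcel B) ∖ Parcel C| = 116.75 − 71.2235 = 45.53.

45.53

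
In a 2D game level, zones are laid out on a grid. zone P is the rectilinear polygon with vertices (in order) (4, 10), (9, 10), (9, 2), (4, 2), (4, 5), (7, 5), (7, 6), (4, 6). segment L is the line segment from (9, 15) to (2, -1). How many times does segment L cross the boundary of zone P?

The segment meets the boundary at (4,3.571), (4.625,5), (5.062,6), (6.812,10).

4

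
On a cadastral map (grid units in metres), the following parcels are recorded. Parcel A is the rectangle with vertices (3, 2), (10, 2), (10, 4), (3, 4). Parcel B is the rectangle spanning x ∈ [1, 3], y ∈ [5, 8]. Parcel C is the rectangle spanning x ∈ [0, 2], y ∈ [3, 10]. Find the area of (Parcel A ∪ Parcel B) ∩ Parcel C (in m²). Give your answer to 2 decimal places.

The region (Parcel A ∪ Parcel B) ∩ Parcel C is the polygon with vertices (1,5), (1,8), (2,8), (2,5).
By the shoelace formula its area is 3.00.

3.00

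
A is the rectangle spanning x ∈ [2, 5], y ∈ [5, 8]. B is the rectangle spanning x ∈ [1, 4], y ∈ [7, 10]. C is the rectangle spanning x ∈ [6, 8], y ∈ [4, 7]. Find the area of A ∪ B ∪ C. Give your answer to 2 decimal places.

By inclusion–exclusion:
Individual areas: |A| = 9, |B| = 9, |C| = 6.
|A∩B|: x∈[2,4], y∈[7,8] → 2·1 = 2.
|A∩C| = 0 (no overlap).
|B∩C| = 0 (no overlap).
|A∩B∩C| = 0.
|A ∪ B ∪ C| = 24 − 2 + 0 = 22.00.

22.00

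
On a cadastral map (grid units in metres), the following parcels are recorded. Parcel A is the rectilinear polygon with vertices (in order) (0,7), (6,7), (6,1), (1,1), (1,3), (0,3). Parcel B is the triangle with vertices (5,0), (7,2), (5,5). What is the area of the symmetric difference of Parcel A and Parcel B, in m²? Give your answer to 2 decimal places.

32.50

|Parcel A| = 34, |Parcel B| = 5, |Parcel A∩Parcel B| = 3.25.
|Parcel A △ Parcel B| = |Parcel A| + |Parcel B| − 2·|Parcel A∩Parcel B| = 34 + 5 − 6.5 = 32.50.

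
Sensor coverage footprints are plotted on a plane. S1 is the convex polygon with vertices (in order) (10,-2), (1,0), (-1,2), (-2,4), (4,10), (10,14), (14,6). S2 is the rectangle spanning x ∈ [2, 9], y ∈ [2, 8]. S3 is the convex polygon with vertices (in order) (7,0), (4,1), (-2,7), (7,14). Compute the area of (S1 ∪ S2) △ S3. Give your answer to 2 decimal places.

115.50

|S1 ∪ S2| = 150.
|(S1 ∪ S2) ∩ S3| = 51.75.
|(S1 ∪ S2) △ S3| = 150 + 69 − 103.5 = 115.50.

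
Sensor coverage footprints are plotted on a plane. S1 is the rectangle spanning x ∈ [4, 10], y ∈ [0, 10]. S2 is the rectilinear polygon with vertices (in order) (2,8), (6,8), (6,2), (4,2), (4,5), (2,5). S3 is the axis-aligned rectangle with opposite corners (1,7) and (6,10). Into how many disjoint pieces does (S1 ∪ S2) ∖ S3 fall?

(S1 ∪ S2) ∖ S3 is a single connected region.

1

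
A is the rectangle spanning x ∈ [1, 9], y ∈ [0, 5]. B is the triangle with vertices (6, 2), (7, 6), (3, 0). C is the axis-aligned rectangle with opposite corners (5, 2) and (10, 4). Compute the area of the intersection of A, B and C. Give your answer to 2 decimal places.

2.17

The intersection is the polygon with vertices (6,2), (5,2), (5,3), (5.667,4), (6.5,4).
By the shoelace formula its area is 2.17.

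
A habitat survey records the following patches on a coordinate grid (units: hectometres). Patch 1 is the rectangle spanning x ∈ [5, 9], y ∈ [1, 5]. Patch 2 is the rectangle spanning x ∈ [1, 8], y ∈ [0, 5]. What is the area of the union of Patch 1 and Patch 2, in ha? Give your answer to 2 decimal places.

By inclusion–exclusion:
Individual areas: |Patch 1| = 16, |Patch 2| = 35.
|Patch 1∩Patch 2|: x∈[5,8], y∈[1,5] → 3·4 = 12.
|Patch 1 ∪ Patch 2| = 51 − 12 = 39.00.

39.00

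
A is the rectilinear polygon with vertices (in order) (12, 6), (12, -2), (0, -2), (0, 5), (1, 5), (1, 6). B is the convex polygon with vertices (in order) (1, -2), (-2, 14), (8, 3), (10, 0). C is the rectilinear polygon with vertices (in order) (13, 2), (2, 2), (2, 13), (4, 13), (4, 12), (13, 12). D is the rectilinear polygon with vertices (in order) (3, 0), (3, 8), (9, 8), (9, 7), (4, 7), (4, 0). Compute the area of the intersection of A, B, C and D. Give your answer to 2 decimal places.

4.00

The intersection is the polygon with vertices (3,2), (3,6), (4,6), (4,2).
By the shoelace formula its area is 4.00.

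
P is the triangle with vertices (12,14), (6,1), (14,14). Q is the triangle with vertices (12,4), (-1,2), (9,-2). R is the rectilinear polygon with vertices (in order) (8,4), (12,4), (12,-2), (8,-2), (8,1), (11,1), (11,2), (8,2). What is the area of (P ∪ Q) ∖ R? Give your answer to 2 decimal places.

37.79

|P ∪ Q| = 48.6055.
|(P ∪ Q) ∩ R| = 10.8192.
|(P ∪ Q) ∖ R| = 48.6055 − 10.8192 = 37.79.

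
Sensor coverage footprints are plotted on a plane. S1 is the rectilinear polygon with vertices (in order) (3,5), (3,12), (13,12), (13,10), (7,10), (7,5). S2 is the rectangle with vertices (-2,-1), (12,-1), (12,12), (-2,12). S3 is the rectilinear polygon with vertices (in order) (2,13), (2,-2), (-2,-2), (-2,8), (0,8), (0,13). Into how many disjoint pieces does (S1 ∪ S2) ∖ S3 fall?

(S1 ∪ S2) ∖ S3 splits into 2 disjoint pieces (area 132, area 8).

2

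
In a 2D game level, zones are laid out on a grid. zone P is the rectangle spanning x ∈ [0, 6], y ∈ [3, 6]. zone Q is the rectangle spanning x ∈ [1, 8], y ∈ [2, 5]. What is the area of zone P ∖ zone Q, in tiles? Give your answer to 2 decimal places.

8.00

|zone P∩zone Q|: x∈[1,6], y∈[3,5] → 5·2 = 10.
|zone P| = 18.
|zone P ∖ zone Q| = |zone P| − |zone P∩zone Q| = 18 − 10 = 8.00.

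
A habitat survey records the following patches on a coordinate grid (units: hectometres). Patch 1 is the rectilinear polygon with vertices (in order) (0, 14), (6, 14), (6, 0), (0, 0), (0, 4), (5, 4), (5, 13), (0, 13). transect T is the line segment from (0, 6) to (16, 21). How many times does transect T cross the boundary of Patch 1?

2

The segment meets the boundary at (6,11.625), (5,10.688).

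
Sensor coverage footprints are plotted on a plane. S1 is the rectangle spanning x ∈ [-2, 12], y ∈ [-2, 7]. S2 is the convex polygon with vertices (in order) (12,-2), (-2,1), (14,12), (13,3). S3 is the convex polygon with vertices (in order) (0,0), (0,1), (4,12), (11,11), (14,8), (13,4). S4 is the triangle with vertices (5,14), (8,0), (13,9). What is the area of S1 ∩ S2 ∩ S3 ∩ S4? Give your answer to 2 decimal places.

The intersection is the polygon with vertices (7.505,2.309), (6.529,6.864), (6.727,7), (11.889,7), (9.649,2.969).
By the shoelace formula its area is 16.21.

16.21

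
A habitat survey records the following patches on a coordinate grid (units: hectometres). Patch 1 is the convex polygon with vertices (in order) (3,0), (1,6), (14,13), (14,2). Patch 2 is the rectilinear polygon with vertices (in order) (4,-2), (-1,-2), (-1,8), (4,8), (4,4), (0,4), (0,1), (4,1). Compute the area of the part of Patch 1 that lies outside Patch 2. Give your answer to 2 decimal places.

97.67

|Patch 1| = 106.5, |Patch 1∩Patch 2| = 8.8322.
|Patch 1 ∖ Patch 2| = |Patch 1| − |Patch 1∩Patch 2| = 106.5 − 8.8322 = 97.67.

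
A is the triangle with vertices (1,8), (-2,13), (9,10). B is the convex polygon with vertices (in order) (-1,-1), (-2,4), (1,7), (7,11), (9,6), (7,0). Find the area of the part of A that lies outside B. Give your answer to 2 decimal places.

20.05

|A| = 23, |A∩B| = 2.9527.
|A ∖ B| = |A| − |A∩B| = 23 − 2.9527 = 20.05.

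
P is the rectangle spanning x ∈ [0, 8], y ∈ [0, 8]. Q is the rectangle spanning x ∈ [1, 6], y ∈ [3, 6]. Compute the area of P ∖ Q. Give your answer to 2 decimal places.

|P∩Q|: x∈[1,6], y∈[3,6] → 5·3 = 15.
|P| = 64.
|P ∖ Q| = |P| − |P∩Q| = 64 − 15 = 49.00.

49.00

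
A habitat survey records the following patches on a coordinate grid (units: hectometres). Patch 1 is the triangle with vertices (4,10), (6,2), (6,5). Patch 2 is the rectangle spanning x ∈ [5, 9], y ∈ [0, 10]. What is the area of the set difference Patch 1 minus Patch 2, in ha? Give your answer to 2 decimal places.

|Patch 1| = 3, |Patch 1∩Patch 2| = 2.25.
|Patch 1 ∖ Patch 2| = |Patch 1| − |Patch 1∩Patch 2| = 3 − 2.25 = 0.75.

0.75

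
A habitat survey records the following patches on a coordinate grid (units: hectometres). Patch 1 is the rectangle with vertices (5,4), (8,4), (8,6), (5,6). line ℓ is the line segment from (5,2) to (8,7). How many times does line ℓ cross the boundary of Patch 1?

The segment meets the boundary at (7.4,6), (6.2,4).

2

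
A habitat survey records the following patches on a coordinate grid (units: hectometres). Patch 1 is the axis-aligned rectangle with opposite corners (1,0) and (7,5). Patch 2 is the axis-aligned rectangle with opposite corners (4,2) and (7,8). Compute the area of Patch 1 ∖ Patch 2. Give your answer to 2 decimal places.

21.00

|Patch 1∩Patch 2|: x∈[4,7], y∈[2,5] → 3·3 = 9.
|Patch 1| = 30.
|Patch 1 ∖ Patch 2| = |Patch 1| − |Patch 1∩Patch 2| = 30 − 9 = 21.00.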